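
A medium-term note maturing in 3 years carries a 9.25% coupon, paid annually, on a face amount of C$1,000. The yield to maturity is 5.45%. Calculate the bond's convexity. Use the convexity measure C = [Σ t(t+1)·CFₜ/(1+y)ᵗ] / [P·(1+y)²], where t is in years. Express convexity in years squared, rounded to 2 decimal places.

With y = 0.0545:
  t   CF        PV=CF/(1+0.0545)^t    t·PV        t(t+1)·PV
  1        92.50        87.7193        87.7193         175.4386
  2        92.50        83.1857       166.3714         499.1141
  3     1,092.50       931.7120     2,795.1360      11,180.5441
  Σ                  1,102.6170     3,049.2267      11,855.0968
P = 1,102.6170.
Convexity = Σ t(t+1)·PV / [P·(1+y)²] = 11,855.0968 / (1,102.6170 × 1.111970) = 9.66913.

9.67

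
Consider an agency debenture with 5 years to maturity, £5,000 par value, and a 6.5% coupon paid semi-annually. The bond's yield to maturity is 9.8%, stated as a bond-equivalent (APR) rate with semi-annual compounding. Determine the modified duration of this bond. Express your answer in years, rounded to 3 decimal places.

Periodic yield y = 0.049. First find Macaulay duration:
  t   CF        PV=CF/(1+0.049)^t    t·PV
  1       162.50       154.9094       154.9094
  2       162.50       147.6734       295.3469
  3       162.50       140.7754       422.3263
  4       162.50       134.1997       536.7986
  5       162.50       127.9310       639.6552
  6       162.50       121.9552       731.7314
  7       162.50       116.2586       813.8099
  8       162.50       110.8280       886.6239
  9       162.50       105.6511       950.8598
  10    5,162.50     3,199.6700    31,996.6995
  Σ                  4,359.8518    37,428.7610
P = 4,359.8518; Macaulay duration = 37,428.7610 / 4,359.8518 = 8.58487 half-year periods = 4.29243 years.
Modified duration = D_Mac / (1 + y) = 4.29243 / 1.049 = 4.09193 years.

4.092 years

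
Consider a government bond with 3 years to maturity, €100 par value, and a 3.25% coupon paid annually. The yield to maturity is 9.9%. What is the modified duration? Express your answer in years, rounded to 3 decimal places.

2.636 years

Periodic yield y = 0.099. First find Macaulay duration:
  t   CF        PV=CF/(1+0.099)^t    t·PV
  1         3.25         2.9572         2.9572
  2         3.25         2.6908         5.3817
  3       103.25        77.7852       233.3556
  Σ                     83.4333       241.6945
P = 83.4333; Macaulay duration = 241.6945 / 83.4333 = 2.89686 years.
Modified duration = D_Mac / (1 + y) = 2.89686 / 1.099 = 2.63591 years.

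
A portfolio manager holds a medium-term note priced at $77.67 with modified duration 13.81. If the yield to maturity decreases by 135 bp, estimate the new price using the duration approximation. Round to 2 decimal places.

$92.15

Duration approximation: ΔP/P ≈ -D_mod · Δy = -13.81 × (-0.0135) = +0.186435.
New price ≈ 77.67 × (1 + 0.186435) = 92.15040645.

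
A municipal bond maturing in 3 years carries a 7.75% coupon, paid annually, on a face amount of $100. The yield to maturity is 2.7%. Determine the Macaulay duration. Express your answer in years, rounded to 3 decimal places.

Periodic yield y = 0.027. Discount each cash flow and weight by its year:
  t   CF        PV=CF/(1+0.027)^t    t·PV
  1         7.75         7.5463         7.5463
  2         7.75         7.3479        14.6957
  3       107.75        99.4732       298.4195
  Σ                    114.3673       320.6615
Price P = Σ PV = 114.3673.
Macaulay duration = Σ(t·PV) / P = 320.6615 / 114.3673 = 2.80379 years.

2.804 years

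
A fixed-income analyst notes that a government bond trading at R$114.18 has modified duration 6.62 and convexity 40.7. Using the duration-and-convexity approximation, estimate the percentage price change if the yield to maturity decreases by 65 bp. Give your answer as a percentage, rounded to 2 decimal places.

Duration effect: -D_mod·Δy = -6.62 × (-0.0065) = +0.043030
Convexity effect: ½·C·(Δy)² = 0.5 × 40.7 × (-0.0065)² = +0.0008597875
ΔP/P ≈ +0.043030 + 0.0008597875 = +0.0438897875
= +4.38897875%.

+4.39%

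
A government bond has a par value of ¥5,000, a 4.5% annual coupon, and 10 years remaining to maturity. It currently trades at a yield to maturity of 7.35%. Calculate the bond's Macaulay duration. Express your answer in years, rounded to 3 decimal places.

8.032 years

Periodic yield y = 0.0735. Discount each cash flow and weight by its year:
  t   CF        PV=CF/(1+0.0735)^t    t·PV
  1       225.00       209.5948       209.5948
  2       225.00       195.2443       390.4887
  3       225.00       181.8764       545.6292
  4       225.00       169.4238       677.6951
  5       225.00       157.8237       789.1186
  6       225.00       147.0179       882.1074
  7       225.00       136.9519       958.6636
  8       225.00       127.5752     1,020.6013
  9       225.00       118.8404     1,069.5635
  10    5,225.00     2,570.7853    25,707.8529
  Σ                  4,015.1337    32,251.3151
Price P = Σ PV = 4,015.1337.
Macaulay duration = Σ(t·PV) / P = 32,251.3151 / 4,015.1337 = 8.03244 years.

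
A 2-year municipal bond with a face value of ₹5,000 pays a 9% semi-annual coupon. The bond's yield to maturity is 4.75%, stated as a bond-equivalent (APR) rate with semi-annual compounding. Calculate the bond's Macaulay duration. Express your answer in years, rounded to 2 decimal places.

1.88 years

Periodic yield y = 0.02375. Discount each cash flow and weight by its period:
  t   CF        PV=CF/(1+0.02375)^t    t·PV
  1       225.00       219.7802       219.7802
  2       225.00       214.6815       429.3631
  3       225.00       209.7011       629.1034
  4     5,225.00     4,756.7534    19,027.0135
  Σ                  5,400.9163    20,305.2602
Price P = Σ PV = 5,400.9163.
Macaulay duration = Σ(t·PV) / P = 20,305.2602 / 5,400.9163 = 3.75960 half-year periods.
In years: 3.75960 / 2 = 1.87980 years.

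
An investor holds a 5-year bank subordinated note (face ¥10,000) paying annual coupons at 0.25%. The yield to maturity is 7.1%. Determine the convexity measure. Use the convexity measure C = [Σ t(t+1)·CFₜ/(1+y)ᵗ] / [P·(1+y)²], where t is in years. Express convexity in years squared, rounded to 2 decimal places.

With y = 0.071:
  t   CF        PV=CF/(1+0.071)^t    t·PV        t(t+1)·PV
  1        25.00        23.3427        23.3427          46.6853
  2        25.00        21.7952        43.5904         130.7713
  3        25.00        20.3503        61.0510         244.2040
  4        25.00        19.0012        76.0050         380.0250
  5    10,025.00     7,114.3795    35,571.8974     213,431.3846
  Σ                  7,198.8690    35,775.8865     214,233.0702
P = 7,198.8690.
Convexity = Σ t(t+1)·PV / [P·(1+y)²] = 214,233.0702 / (7,198.8690 × 1.147041) = 25.94438.

25.94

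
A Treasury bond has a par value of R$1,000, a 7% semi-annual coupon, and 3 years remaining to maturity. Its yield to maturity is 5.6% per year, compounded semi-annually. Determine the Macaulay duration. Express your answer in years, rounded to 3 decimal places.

Periodic yield y = 0.028. Discount each cash flow and weight by its period:
  t   CF        PV=CF/(1+0.028)^t    t·PV
  1        35.00        34.0467        34.0467
  2        35.00        33.1194        66.2387
  3        35.00        32.2173        96.6518
  4        35.00        31.3398       125.3590
  5        35.00        30.4861       152.4307
  6     1,035.00       876.9638     5,261.7827
  Σ                  1,038.1730     5,736.5097
Price P = Σ PV = 1,038.1730.
Macaulay duration = Σ(t·PV) / P = 5,736.5097 / 1,038.1730 = 5.52558 half-year periods.
In years: 5.52558 / 2 = 2.76279 years.

2.763 years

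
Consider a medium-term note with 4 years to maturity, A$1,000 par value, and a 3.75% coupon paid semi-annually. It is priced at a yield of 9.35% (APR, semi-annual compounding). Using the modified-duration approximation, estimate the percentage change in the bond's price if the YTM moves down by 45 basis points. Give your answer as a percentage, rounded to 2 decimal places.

+1.60%

Periodic yield y = 0.04675. Modified duration first:
  t   CF        PV=CF/(1+0.04675)^t    t·PV
  1        18.75        17.9126        17.9126
  2        18.75        17.1126        34.2251
  3        18.75        16.3483        49.0449
  4        18.75        15.6181        62.4726
  5        18.75        14.9206        74.6030
  6        18.75        14.2542        85.5253
  7        18.75        13.6176        95.3232
  8     1,018.75       706.8445     5,654.7558
  Σ                    816.6285     6,073.8625
P = 816.6285; D_Mac = 7.43773 half-year periods = 3.71887 yrs; D_mod = 3.71887/(1+0.04675) = 3.55277 yrs.
ΔP/P ≈ -D_mod · Δy = -3.55277 × (-0.0045) = +0.015987 = +1.5987%.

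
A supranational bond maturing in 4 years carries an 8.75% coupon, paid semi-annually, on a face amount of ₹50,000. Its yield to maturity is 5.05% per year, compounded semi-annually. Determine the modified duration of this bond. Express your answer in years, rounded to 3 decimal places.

Periodic yield y = 0.02525. First find Macaulay duration:
  t   CF        PV=CF/(1+0.02525)^t    t·PV
  1     2,187.50     2,133.6259     2,133.6259
  2     2,187.50     2,081.0787     4,162.1574
  3     2,187.50     2,029.8256     6,089.4768
  4     2,187.50     1,979.8348     7,919.3391
  5     2,187.50     1,931.0751     9,655.3757
  6     2,187.50     1,883.5163    11,301.0981
  7     2,187.50     1,837.1288    12,859.9019
  8    52,187.50    42,749.2273   341,993.8184
  Σ                 56,625.3127   396,114.7934
P = 56,625.3127; Macaulay duration = 396,114.7934 / 56,625.3127 = 6.99537 half-year periods = 3.49768 years.
Modified duration = D_Mac / (1 + y) = 3.49768 / 1.02525 = 3.41154 years.

3.412 years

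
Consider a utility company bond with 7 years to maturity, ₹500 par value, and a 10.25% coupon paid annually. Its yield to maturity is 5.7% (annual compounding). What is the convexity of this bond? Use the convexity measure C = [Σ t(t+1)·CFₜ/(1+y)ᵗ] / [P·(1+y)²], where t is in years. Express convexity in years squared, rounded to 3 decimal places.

With y = 0.057:
  t   CF        PV=CF/(1+0.057)^t    t·PV        t(t+1)·PV
  1        51.25        48.4863        48.4863          96.9726
  2        51.25        45.8716        91.7432         275.2296
  3        51.25        43.3979       130.1938         520.7750
  4        51.25        41.0576       164.2305         821.1527
  5        51.25        38.8436       194.2178       1,165.3066
  6        51.25        36.7489       220.4932       1,543.4524
  7       551.25       373.9587     2,617.7112      20,941.6896
  Σ                    628.3646     3,467.0759      25,364.5784
P = 628.3646.
Convexity = Σ t(t+1)·PV / [P·(1+y)²] = 25,364.5784 / (628.3646 × 1.117249) = 36.12983.

36.130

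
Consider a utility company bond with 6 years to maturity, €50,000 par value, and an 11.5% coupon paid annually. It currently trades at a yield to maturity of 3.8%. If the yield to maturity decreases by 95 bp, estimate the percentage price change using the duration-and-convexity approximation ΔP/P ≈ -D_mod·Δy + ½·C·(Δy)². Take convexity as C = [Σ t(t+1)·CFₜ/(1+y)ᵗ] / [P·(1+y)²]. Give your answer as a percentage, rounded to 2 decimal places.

With y = 0.038:
  t   CF        PV=CF/(1+0.038)^t    t·PV        t(t+1)·PV
  1     5,750.00     5,539.4990     5,539.4990      11,078.9981
  2     5,750.00     5,336.7043    10,673.4085      32,020.2256
  3     5,750.00     5,141.3336    15,424.0008      61,696.0032
  4     5,750.00     4,953.1152    19,812.4609      99,062.3044
  5     5,750.00     4,771.7873    23,858.9365     143,153.6191
  6    55,750.00    44,571.8593   267,431.1556   1,872,018.0895
  Σ                 70,314.2987   342,739.4614   2,219,029.2398
P = 70,314.2987; D_Mac = 4.87439 yrs; D_mod = 4.69595 yrs; C = 29.29036.
Duration effect: -4.69595 × (-0.0095) = +0.044611
Convexity effect: 0.5 × 29.29036 × (-0.0095)² = +0.0013217
ΔP/P ≈ +0.044611 + 0.0013217 = +0.045933 = +4.5933%.

+4.59%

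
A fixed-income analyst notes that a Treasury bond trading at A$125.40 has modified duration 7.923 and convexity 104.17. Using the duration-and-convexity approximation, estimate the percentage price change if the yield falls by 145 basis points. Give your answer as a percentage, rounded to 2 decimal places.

+12.58%

Duration effect: -D_mod·Δy = -7.923 × (-0.0145) = +0.1148835
Convexity effect: ½·C·(Δy)² = 0.5 × 104.17 × (-0.0145)² = +0.01095087125
ΔP/P ≈ +0.1148835 + 0.01095087125 = +0.12583437125
= +12.583437125%.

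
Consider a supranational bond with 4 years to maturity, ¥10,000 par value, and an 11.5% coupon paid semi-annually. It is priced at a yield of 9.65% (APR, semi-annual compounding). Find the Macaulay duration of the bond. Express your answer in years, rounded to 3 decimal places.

3.339 years

Periodic yield y = 0.04825. Discount each cash flow and weight by its period:
  t   CF        PV=CF/(1+0.04825)^t    t·PV
  1       575.00       548.5333       548.5333
  2       575.00       523.2848     1,046.5696
  3       575.00       499.1985     1,497.5954
  4       575.00       476.2208     1,904.8832
  5       575.00       454.3008     2,271.5039
  6       575.00       433.3897     2,600.3384
  7       575.00       413.4412     2,894.0884
  8    10,575.00     7,253.7304    58,029.8428
  Σ                 10,602.0994    70,793.3549
Price P = Σ PV = 10,602.0994.
Macaulay duration = Σ(t·PV) / P = 70,793.3549 / 10,602.0994 = 6.67730 half-year periods.
In years: 6.67730 / 2 = 3.33865 years.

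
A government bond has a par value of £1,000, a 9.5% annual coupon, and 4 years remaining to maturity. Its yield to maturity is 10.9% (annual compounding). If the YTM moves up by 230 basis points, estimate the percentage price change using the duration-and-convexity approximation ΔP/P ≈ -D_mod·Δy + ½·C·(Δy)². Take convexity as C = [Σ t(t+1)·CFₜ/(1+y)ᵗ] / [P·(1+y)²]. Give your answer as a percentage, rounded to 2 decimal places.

With y = 0.109:
  t   CF        PV=CF/(1+0.109)^t    t·PV        t(t+1)·PV
  1        95.00        85.6628        85.6628         171.3255
  2        95.00        77.2432       154.4865         463.4595
  3        95.00        69.6513       208.9538         835.8151
  4     1,095.00       723.9156     2,895.6624      14,478.3120
  Σ                    956.4729     3,344.7654      15,948.9121
P = 956.4729; D_Mac = 3.49698 yrs; D_mod = 3.15327 yrs; C = 13.55799.
Duration effect: -3.15327 × (+0.023) = -0.072525
Convexity effect: 0.5 × 13.55799 × (0.023)² = +0.0035861
ΔP/P ≈ -0.072525 + 0.0035861 = -0.068939 = -6.8939%.

-6.89%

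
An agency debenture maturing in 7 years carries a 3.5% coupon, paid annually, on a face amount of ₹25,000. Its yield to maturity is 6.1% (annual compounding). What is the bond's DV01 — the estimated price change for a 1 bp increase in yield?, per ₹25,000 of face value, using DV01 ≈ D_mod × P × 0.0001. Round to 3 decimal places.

₹12.624

Periodic yield y = 0.061.
  t   CF        PV=CF/(1+0.061)^t    t·PV
  1       875.00       824.6937       824.6937
  2       875.00       777.2796     1,554.5593
  3       875.00       732.5915     2,197.7746
  4       875.00       690.4727     2,761.8908
  5       875.00       650.7754     3,253.8770
  6       875.00       613.3604     3,680.1625
  7    25,875.00    17,095.1404   119,665.9826
  Σ                 21,384.3138   133,938.9406
P = 21,384.3138; D_Mac = 6.26342 yrs; D_mod = 5.90332 yrs.
DV01 ≈ 5.90332 × 21,384.3138 × 0.0001 = 12.623840.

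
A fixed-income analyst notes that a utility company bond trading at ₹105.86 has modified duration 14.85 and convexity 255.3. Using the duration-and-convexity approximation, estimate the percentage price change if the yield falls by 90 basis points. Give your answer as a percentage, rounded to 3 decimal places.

+14.399%

Duration effect: -D_mod·Δy = -14.85 × (-0.009) = +0.133650
Convexity effect: ½·C·(Δy)² = 0.5 × 255.3 × (-0.009)² = +0.01033965
ΔP/P ≈ +0.133650 + 0.01033965 = +0.14398965
= +14.398965%.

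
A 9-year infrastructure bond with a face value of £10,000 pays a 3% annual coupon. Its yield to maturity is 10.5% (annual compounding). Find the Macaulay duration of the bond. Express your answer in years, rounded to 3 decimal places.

7.632 years

Periodic yield y = 0.105. Discount each cash flow and weight by its year:
  t   CF        PV=CF/(1+0.105)^t    t·PV
  1       300.00       271.4932       271.4932
  2       300.00       245.6952       491.3904
  3       300.00       222.3486       667.0458
  4       300.00       201.2205       804.8818
  5       300.00       182.1000       910.4998
  6       300.00       164.7963       988.7781
  7       300.00       149.1370     1,043.9588
  8       300.00       134.9656     1,079.7247
  9    10,300.00     4,193.5007    37,741.5065
  Σ                  5,765.2571    43,999.2792
Price P = Σ PV = 5,765.2571.
Macaulay duration = Σ(t·PV) / P = 43,999.2792 / 5,765.2571 = 7.63180 years.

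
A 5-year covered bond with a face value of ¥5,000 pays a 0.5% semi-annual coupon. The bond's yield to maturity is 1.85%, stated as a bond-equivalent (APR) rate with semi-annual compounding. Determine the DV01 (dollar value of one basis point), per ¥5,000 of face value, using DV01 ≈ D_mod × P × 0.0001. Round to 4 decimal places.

Periodic yield y = 0.00925.
  t   CF        PV=CF/(1+0.00925)^t    t·PV
  1        12.50        12.3854        12.3854
  2        12.50        12.2719        24.5438
  3        12.50        12.1594        36.4783
  4        12.50        12.0480        48.1920
  5        12.50        11.9376        59.6879
  6        12.50        11.8282        70.9690
  7        12.50        11.7198        82.0383
  8        12.50        11.6123        92.8988
  9        12.50        11.5059       103.5532
  10    5,012.50     4,571.5851    45,715.8506
  Σ                  4,679.0536    46,246.5974
P = 4,679.0536; D_Mac = 9.88375 half-year periods = 4.94188 yrs; D_mod = 4.89658 yrs.
DV01 ≈ 4.89658 × 4,679.0536 × 0.0001 = 2.291137.

¥2.2911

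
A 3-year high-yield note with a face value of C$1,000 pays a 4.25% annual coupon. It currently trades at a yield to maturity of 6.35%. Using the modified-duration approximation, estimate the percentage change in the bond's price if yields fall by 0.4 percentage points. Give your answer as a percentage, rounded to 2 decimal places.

Periodic yield y = 0.0635. Modified duration first:
  t   CF        PV=CF/(1+0.0635)^t    t·PV
  1        42.50        39.9624        39.9624
  2        42.50        37.5763        75.1526
  3     1,042.50       866.6896     2,600.0688
  Σ                    944.2283     2,715.1838
P = 944.2283; D_Mac = 2.87556 yrs; D_mod = 2.87556/(1+0.0635) = 2.70386 yrs.
ΔP/P ≈ -D_mod · Δy = -2.70386 × (-0.004) = +0.010815 = +1.0815%.

+1.08%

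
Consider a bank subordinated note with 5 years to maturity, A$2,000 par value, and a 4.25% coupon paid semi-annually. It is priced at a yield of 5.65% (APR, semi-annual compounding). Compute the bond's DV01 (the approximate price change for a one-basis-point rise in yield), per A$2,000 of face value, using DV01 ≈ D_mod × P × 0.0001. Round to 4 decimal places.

Periodic yield y = 0.02825.
  t   CF        PV=CF/(1+0.02825)^t    t·PV
  1        42.50        41.3324        41.3324
  2        42.50        40.1968        80.3936
  3        42.50        39.0924       117.2773
  4        42.50        38.0184       152.0737
  5        42.50        36.9739       184.8695
  6        42.50        35.9581       215.7485
  7        42.50        34.9702       244.7913
  8        42.50        34.0094       272.0753
  9        42.50        33.0750       297.6754
  10    2,042.50     1,545.8768    15,458.7681
  Σ                  1,879.5035    17,065.0052
P = 1,879.5035; D_Mac = 9.07953 half-year periods = 4.53976 yrs; D_mod = 4.41504 yrs.
DV01 ≈ 4.41504 × 1,879.5035 × 0.0001 = 0.829808.

A$0.8298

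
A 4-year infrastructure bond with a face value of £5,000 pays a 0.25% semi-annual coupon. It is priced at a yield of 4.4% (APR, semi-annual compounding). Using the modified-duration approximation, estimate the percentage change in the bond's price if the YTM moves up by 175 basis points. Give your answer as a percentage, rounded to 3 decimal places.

-6.816%

Periodic yield y = 0.022. Modified duration first:
  t   CF        PV=CF/(1+0.022)^t    t·PV
  1         6.25         6.1155         6.1155
  2         6.25         5.9838        11.9676
  3         6.25         5.8550        17.5650
  4         6.25         5.7290        22.9159
  5         6.25         5.6056        28.0282
  6         6.25         5.4850        32.9098
  7         6.25         5.3669        37.5683
  8     5,006.25     4,206.3496    33,650.7969
  Σ                  4,246.4904    33,807.8673
P = 4,246.4904; D_Mac = 7.96137 half-year periods = 3.98068 yrs; D_mod = 3.98068/(1+0.022) = 3.89499 yrs.
ΔP/P ≈ -D_mod · Δy = -3.89499 × (+0.0175) = -0.068162 = -6.8162%.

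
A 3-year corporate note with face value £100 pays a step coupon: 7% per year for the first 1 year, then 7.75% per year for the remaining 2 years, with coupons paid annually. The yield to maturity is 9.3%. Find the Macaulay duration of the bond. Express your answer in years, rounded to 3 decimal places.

Periodic yield y = 0.093. Discount each cash flow and weight by its year:
  t   CF        PV=CF/(1+0.093)^t    t·PV
  1         7.00         6.4044         6.4044
  2         7.75         6.4873        12.9745
  3       107.75        82.5195       247.5586
  Σ                     95.4112       266.9375
Price P = Σ PV = 95.4112.
Macaulay duration = Σ(t·PV) / P = 266.9375 / 95.4112 = 2.79776 years.

2.798 years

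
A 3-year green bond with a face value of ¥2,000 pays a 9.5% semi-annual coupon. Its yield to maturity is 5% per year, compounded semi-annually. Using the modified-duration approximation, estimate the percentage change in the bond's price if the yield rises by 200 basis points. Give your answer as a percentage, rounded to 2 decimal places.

-5.27%

Periodic yield y = 0.025. Modified duration first:
  t   CF        PV=CF/(1+0.025)^t    t·PV
  1        95.00        92.6829        92.6829
  2        95.00        90.4224       180.8447
  3        95.00        88.2169       264.6508
  4        95.00        86.0653       344.2612
  5        95.00        83.9662       419.8308
  6     2,095.00     1,806.5119    10,839.0716
  Σ                  2,247.8656    12,141.3421
P = 2,247.8656; D_Mac = 5.40128 half-year periods = 2.70064 yrs; D_mod = 2.70064/(1+0.025) = 2.63477 yrs.
ΔP/P ≈ -D_mod · Δy = -2.63477 × (+0.02) = -0.052695 = -5.2695%.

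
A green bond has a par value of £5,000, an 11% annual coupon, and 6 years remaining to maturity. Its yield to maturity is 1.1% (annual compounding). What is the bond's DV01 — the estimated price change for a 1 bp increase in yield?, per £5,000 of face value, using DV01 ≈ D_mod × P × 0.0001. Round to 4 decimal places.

£3.8685

Periodic yield y = 0.011.
  t   CF        PV=CF/(1+0.011)^t    t·PV
  1       550.00       544.0158       544.0158
  2       550.00       538.0968     1,076.1935
  3       550.00       532.2421     1,596.7263
  4       550.00       526.4511     2,105.8045
  5       550.00       520.7232     2,603.6159
  6     5,550.00     5,197.3989    31,184.3934
  Σ                  7,858.9279    39,110.7495
P = 7,858.9279; D_Mac = 4.97660 yrs; D_mod = 4.92245 yrs.
DV01 ≈ 4.92245 × 7,858.9279 × 0.0001 = 3.868521.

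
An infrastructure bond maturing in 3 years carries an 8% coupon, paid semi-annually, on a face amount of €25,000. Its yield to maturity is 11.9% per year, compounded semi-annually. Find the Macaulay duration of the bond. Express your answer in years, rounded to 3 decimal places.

2.709 years

Periodic yield y = 0.0595. Discount each cash flow and weight by its period:
  t   CF        PV=CF/(1+0.0595)^t    t·PV
  1     1,000.00       943.8414       943.8414
  2     1,000.00       890.8367     1,781.6733
  3     1,000.00       840.8085     2,522.4256
  4     1,000.00       793.5899     3,174.3598
  5     1,000.00       749.0231     3,745.1154
  6    26,000.00    18,380.9343   110,285.6055
  Σ                 22,599.0339   122,453.0210
Price P = Σ PV = 22,599.0339.
Macaulay duration = Σ(t·PV) / P = 122,453.0210 / 22,599.0339 = 5.41851 half-year periods.
In years: 5.41851 / 2 = 2.70925 years.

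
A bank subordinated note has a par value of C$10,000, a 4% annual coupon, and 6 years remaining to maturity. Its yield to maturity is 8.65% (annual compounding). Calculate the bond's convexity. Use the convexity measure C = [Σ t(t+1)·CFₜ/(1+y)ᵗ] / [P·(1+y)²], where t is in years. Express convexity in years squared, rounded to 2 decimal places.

With y = 0.0865:
  t   CF        PV=CF/(1+0.0865)^t    t·PV        t(t+1)·PV
  1       400.00       368.1546       368.1546         736.3092
  2       400.00       338.8446       677.6891       2,033.0674
  3       400.00       311.8680       935.6040       3,742.4159
  4       400.00       287.0391     1,148.1564       5,740.7821
  5       400.00       264.1869     1,320.9347       7,925.6081
  6    10,400.00     6,322.0068    37,932.0405     265,524.2836
  Σ                  7,892.1000    42,382.5793     285,702.4663
P = 7,892.1000.
Convexity = Σ t(t+1)·PV / [P·(1+y)²] = 285,702.4663 / (7,892.1000 × 1.180482) = 30.66634.

30.67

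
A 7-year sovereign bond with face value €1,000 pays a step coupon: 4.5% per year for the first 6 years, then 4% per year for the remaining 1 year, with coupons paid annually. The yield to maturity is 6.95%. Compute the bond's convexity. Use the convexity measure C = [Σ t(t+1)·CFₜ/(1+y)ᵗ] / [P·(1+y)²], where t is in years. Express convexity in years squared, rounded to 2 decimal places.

40.51

With y = 0.0695:
  t   CF        PV=CF/(1+0.0695)^t    t·PV        t(t+1)·PV
  1        45.00        42.0757        42.0757          84.1515
  2        45.00        39.3415        78.6830         236.0490
  3        45.00        36.7849       110.3548         441.4194
  4        45.00        34.3945       137.5781         687.8906
  5        45.00        32.1594       160.7972         964.7834
  6        45.00        30.0696       180.4177       1,262.9236
  7     1,040.00       649.7822     4,548.4755      36,387.8038
  Σ                    864.6080     5,258.3821      40,065.0212
P = 864.6080.
Convexity = Σ t(t+1)·PV / [P·(1+y)²] = 40,065.0212 / (864.6080 × 1.143830) = 40.51208.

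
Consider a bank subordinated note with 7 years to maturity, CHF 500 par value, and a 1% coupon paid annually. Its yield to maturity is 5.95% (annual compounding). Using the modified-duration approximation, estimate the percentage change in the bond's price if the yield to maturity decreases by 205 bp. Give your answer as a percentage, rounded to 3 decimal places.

Periodic yield y = 0.0595. Modified duration first:
  t   CF        PV=CF/(1+0.0595)^t    t·PV
  1         5.00         4.7192         4.7192
  2         5.00         4.4542         8.9084
  3         5.00         4.2040        12.6121
  4         5.00         3.9679        15.8718
  5         5.00         3.7451        18.7256
  6         5.00         3.5348        21.2088
  7       505.00       336.9649     2,358.7542
  Σ                    361.5902     2,440.8001
P = 361.5902; D_Mac = 6.75018 yrs; D_mod = 6.75018/(1+0.0595) = 6.37110 yrs.
ΔP/P ≈ -D_mod · Δy = -6.37110 × (-0.0205) = +0.130608 = +13.0608%.

+13.061%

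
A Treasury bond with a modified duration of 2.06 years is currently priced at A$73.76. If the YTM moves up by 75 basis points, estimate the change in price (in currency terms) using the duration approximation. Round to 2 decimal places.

Duration approximation: ΔP/P ≈ -D_mod · Δy = -2.06 × (+0.0075) = -0.015450.
ΔP ≈ 73.76 × (-0.015450) = -1.139592.

-A$1.14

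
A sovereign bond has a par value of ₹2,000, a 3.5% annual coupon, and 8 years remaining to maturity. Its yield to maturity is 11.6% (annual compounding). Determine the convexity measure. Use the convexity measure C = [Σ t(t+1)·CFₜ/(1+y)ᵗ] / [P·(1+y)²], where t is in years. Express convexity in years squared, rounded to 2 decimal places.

46.43

With y = 0.116:
  t   CF        PV=CF/(1+0.116)^t    t·PV        t(t+1)·PV
  1        70.00        62.7240        62.7240         125.4480
  2        70.00        56.2043       112.4086         337.2259
  3        70.00        50.3623       151.0869         604.3475
  4        70.00        45.1275       180.5100         902.5500
  5        70.00        40.4368       202.1841       1,213.1048
  6        70.00        36.2337       217.4023       1,521.8161
  7        70.00        32.4675       227.2724       1,818.1793
  8     2,070.00       860.3136     6,882.5088      61,942.5792
  Σ                  1,183.8697     8,036.0971      68,465.2507
P = 1,183.8697.
Convexity = Σ t(t+1)·PV / [P·(1+y)²] = 68,465.2507 / (1,183.8697 × 1.245456) = 46.43419.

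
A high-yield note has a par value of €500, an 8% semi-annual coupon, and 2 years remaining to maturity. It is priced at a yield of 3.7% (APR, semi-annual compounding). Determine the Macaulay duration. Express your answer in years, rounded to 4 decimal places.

Periodic yield y = 0.0185. Discount each cash flow and weight by its period:
  t   CF        PV=CF/(1+0.0185)^t    t·PV
  1        20.00        19.6367        19.6367
  2        20.00        19.2800        38.5601
  3        20.00        18.9298        56.7895
  4       520.00       483.2359     1,932.9437
  Σ                    541.0825     2,047.9300
Price P = Σ PV = 541.0825.
Macaulay duration = Σ(t·PV) / P = 2,047.9300 / 541.0825 = 3.78488 half-year periods.
In years: 3.78488 / 2 = 1.89244 years.

1.8924 years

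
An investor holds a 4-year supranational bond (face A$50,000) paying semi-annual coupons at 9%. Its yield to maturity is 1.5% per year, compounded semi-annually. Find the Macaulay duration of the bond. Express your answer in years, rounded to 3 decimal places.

Periodic yield y = 0.0075. Discount each cash flow and weight by its period:
  t   CF        PV=CF/(1+0.0075)^t    t·PV
  1     2,250.00     2,233.2506     2,233.2506
  2     2,250.00     2,216.6259     4,433.2519
  3     2,250.00     2,200.1250     6,600.3750
  4     2,250.00     2,183.7469     8,734.9875
  5     2,250.00     2,167.4907    10,837.4535
  6     2,250.00     2,151.3555    12,908.1332
  7     2,250.00     2,135.3405    14,947.3834
  8    52,250.00    49,218.2147   393,745.7175
  Σ                 64,506.1498   454,440.5526
Price P = Σ PV = 64,506.1498.
Macaulay duration = Σ(t·PV) / P = 454,440.5526 / 64,506.1498 = 7.04492 half-year periods.
In years: 7.04492 / 2 = 3.52246 years.

3.522 years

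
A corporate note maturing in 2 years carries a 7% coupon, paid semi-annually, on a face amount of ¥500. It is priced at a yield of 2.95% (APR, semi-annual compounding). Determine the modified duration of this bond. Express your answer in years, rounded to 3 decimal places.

1.877 years

Periodic yield y = 0.01475. First find Macaulay duration:
  t   CF        PV=CF/(1+0.01475)^t    t·PV
  1        17.50        17.2456        17.2456
  2        17.50        16.9950        33.9899
  3        17.50        16.7479        50.2438
  4       517.50       488.0610     1,952.2440
  Σ                    539.0495     2,053.7233
P = 539.0495; Macaulay duration = 2,053.7233 / 539.0495 = 3.80990 half-year periods = 1.90495 years.
Modified duration = D_Mac / (1 + y) = 1.90495 / 1.01475 = 1.87726 years.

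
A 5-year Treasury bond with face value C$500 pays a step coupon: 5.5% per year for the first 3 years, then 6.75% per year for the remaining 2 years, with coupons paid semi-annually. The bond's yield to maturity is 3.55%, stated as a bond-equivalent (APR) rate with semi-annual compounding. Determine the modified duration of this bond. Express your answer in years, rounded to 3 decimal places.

4.384 years

Periodic yield y = 0.01775. First find Macaulay duration:
  t   CF        PV=CF/(1+0.01775)^t    t·PV
  1       13.750        13.5102        13.5102
  2       13.750        13.2746        26.5491
  3       13.750        13.0431        39.1292
  4       13.750        12.8156        51.2623
  5       13.750        12.5921        62.9604
  6       13.750        12.3725        74.2348
  7       16.875        14.9196       104.4369
  8       16.875        14.6594       117.2748
  9       16.875        14.4037       129.6332
  10     516.875       433.4853     4,334.8534
  Σ                    555.0759     4,953.8443
P = 555.0759; Macaulay duration = 4,953.8443 / 555.0759 = 8.92463 half-year periods = 4.46231 years.
Modified duration = D_Mac / (1 + y) = 4.46231 / 1.01775 = 4.38449 years.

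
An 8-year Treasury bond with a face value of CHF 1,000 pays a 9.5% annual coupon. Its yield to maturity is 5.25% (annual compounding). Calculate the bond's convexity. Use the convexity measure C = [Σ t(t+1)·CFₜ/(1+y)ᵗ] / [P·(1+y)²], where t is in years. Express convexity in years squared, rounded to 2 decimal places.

45.73

With y = 0.0525:
  t   CF        PV=CF/(1+0.0525)^t    t·PV        t(t+1)·PV
  1        95.00        90.2613        90.2613         180.5226
  2        95.00        85.7589       171.5179         514.5536
  3        95.00        81.4812       244.4435         977.7741
  4        95.00        77.4168       309.6672       1,548.3359
  5        95.00        73.5551       367.7757       2,206.6545
  6        95.00        69.8861       419.3168       2,935.2174
  7        95.00        66.4001       464.8009       3,718.4068
  8     1,095.00       727.1722     5,817.3778      52,356.4003
  Σ                  1,271.9318     7,885.1610      64,437.8652
P = 1,271.9318.
Convexity = Σ t(t+1)·PV / [P·(1+y)²] = 64,437.8652 / (1,271.9318 × 1.107756) = 45.73336.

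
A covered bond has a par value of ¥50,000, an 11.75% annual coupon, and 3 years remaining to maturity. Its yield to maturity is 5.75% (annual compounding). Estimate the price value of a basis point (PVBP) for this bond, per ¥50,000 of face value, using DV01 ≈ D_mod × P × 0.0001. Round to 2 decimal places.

¥14.92

Periodic yield y = 0.0575.
  t   CF        PV=CF/(1+0.0575)^t    t·PV
  1     5,875.00     5,555.5556     5,555.5556
  2     5,875.00     5,253.4804    10,506.9609
  3    55,875.00    47,247.2361   141,741.7083
  Σ                 58,056.2721   157,804.2247
P = 58,056.2721; D_Mac = 2.71813 yrs; D_mod = 2.57033 yrs.
DV01 ≈ 2.57033 × 58,056.2721 × 0.0001 = 14.922385.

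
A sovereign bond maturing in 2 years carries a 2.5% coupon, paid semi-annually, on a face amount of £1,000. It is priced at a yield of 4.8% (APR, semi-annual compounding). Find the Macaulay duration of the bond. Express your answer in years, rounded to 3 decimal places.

Periodic yield y = 0.024. Discount each cash flow and weight by its period:
  t   CF        PV=CF/(1+0.024)^t    t·PV
  1        12.50        12.2070        12.2070
  2        12.50        11.9209        23.8419
  3        12.50        11.6415        34.9246
  4     1,012.50       920.8634     3,683.4535
  Σ                    956.6329     3,754.4270
Price P = Σ PV = 956.6329.
Macaulay duration = Σ(t·PV) / P = 3,754.4270 / 956.6329 = 3.92463 half-year periods.
In years: 3.92463 / 2 = 1.96231 years.

1.962 years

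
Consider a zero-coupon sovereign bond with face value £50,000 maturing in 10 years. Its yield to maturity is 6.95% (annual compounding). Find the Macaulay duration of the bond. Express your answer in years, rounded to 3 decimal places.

10.000 years

A zero-coupon bond has a single cash flow at maturity, so its Macaulay duration equals its maturity: 10 years.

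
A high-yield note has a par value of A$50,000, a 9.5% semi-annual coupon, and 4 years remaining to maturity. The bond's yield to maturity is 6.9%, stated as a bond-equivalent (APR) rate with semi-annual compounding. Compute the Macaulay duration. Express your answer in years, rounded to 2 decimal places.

3.45 years

Periodic yield y = 0.0345. Discount each cash flow and weight by its period:
  t   CF        PV=CF/(1+0.0345)^t    t·PV
  1     2,375.00     2,295.7951     2,295.7951
  2     2,375.00     2,219.2316     4,438.4632
  3     2,375.00     2,145.2214     6,435.6643
  4     2,375.00     2,073.6795     8,294.7180
  5     2,375.00     2,004.5234    10,022.6172
  6     2,375.00     1,937.6737    11,626.0422
  7     2,375.00     1,873.0534    13,111.3735
  8    52,375.00    39,928.2316   319,425.8528
  Σ                 54,477.4097   375,650.5262
Price P = Σ PV = 54,477.4097.
Macaulay duration = Σ(t·PV) / P = 375,650.5262 / 54,477.4097 = 6.89553 half-year periods.
In years: 6.89553 / 2 = 3.44776 years.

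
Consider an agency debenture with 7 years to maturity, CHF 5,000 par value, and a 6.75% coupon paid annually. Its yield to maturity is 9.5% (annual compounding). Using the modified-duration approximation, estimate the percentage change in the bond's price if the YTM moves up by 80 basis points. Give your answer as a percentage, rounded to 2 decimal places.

Periodic yield y = 0.095. Modified duration first:
  t   CF        PV=CF/(1+0.095)^t    t·PV
  1       337.50       308.2192       308.2192
  2       337.50       281.4787       562.9574
  3       337.50       257.0582       771.1745
  4       337.50       234.7563       939.0253
  5       337.50       214.3893     1,071.9467
  6       337.50       195.7893     1,174.7361
  7     5,337.50     2,827.7373    19,794.1608
  Σ                  4,319.4283    24,622.2200
P = 4,319.4283; D_Mac = 5.70034 yrs; D_mod = 5.70034/(1+0.095) = 5.20579 yrs.
ΔP/P ≈ -D_mod · Δy = -5.20579 × (+0.008) = -0.041646 = -4.1646%.

-4.16%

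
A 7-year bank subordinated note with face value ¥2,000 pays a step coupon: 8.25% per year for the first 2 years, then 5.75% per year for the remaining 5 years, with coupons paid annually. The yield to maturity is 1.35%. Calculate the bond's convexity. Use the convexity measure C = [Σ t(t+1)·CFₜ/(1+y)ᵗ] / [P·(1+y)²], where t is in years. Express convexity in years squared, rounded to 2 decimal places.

43.67

With y = 0.0135:
  t   CF        PV=CF/(1+0.0135)^t    t·PV        t(t+1)·PV
  1       165.00       162.8022       162.8022         325.6043
  2       165.00       160.6336       321.2672         963.8017
  3       115.00       110.4655       331.3964       1,325.5858
  4       115.00       108.9941       435.9762       2,179.8812
  5       115.00       107.5422       537.7112       3,226.2672
  6       115.00       106.1098       636.6585       4,456.6098
  7     2,115.00     1,925.5026    13,478.5179     107,828.1434
  Σ                  2,682.0499    15,904.3297     120,305.8934
P = 2,682.0499.
Convexity = Σ t(t+1)·PV / [P·(1+y)²] = 120,305.8934 / (2,682.0499 × 1.027182) = 43.66893.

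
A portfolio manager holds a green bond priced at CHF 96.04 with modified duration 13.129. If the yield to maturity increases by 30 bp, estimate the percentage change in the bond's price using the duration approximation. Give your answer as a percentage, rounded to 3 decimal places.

Duration approximation: ΔP/P ≈ -D_mod · Δy = -13.129 × (+0.003) = -0.039387.
As a percentage: -3.9387%.

-3.939%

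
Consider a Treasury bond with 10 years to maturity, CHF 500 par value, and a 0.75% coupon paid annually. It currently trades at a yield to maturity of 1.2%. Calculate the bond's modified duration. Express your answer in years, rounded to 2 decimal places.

9.55 years

Periodic yield y = 0.012. First find Macaulay duration:
  t   CF        PV=CF/(1+0.012)^t    t·PV
  1         3.75         3.7055         3.7055
  2         3.75         3.6616         7.3232
  3         3.75         3.6182        10.8545
  4         3.75         3.5753        14.3011
  5         3.75         3.5329        17.6644
  6         3.75         3.4910        20.9459
  7         3.75         3.4496        24.1471
  8         3.75         3.4087        27.2695
  9         3.75         3.3683        30.3144
  10      503.75       447.1054     4,471.0542
  Σ                    478.9164     4,627.5799
P = 478.9164; Macaulay duration = 4,627.5799 / 478.9164 = 9.66260 years.
Modified duration = D_Mac / (1 + y) = 9.66260 / 1.012 = 9.54803 years.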